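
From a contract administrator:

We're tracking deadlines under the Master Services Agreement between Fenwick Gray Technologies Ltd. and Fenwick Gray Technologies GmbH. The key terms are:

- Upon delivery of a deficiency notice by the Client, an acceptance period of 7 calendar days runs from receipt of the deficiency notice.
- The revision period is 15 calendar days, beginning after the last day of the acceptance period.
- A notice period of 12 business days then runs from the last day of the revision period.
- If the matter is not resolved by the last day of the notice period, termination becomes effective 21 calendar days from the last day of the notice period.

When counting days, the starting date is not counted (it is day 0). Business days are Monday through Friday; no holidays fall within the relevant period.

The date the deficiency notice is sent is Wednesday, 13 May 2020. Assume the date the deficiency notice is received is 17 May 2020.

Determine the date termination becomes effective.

15 July 2020

The last day of the acceptance period: 7 calendar days after 17 May 2020 is 24 May 2020.
The last day of the revision period: 24 May 2020 + 15 days = 8 June 2020.
The last day of the notice period: 12 business days after Monday, 8 June 2020, skipping weekends — Jun 9, Jun 10, Jun 11, Jun 12, …, Jun 22, Jun 23, Jun 24 — lands on Wednesday, 24 June 2020.
The date termination becomes effective: 21 calendar days after 24 June 2020 is 15 July 2020.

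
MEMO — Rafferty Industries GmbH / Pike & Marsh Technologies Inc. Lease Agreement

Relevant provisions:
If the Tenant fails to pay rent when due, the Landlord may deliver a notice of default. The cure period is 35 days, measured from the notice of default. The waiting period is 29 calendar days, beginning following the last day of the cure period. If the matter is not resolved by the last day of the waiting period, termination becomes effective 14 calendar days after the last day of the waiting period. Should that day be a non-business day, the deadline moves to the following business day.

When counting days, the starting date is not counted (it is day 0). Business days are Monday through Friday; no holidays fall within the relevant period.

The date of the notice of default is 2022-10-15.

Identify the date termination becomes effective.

The last day of the cure period: 35 calendar days after 2022-10-15 is 2022-11-19.
The last day of the waiting period: 2022-11-19 + 29 days = 2022-12-18.
The date termination becomes effective: 14 calendar days after 2022-12-18 is 2023-01-01. That falls on a Sunday, so it rolls to the next business day, Monday, 2023-01-02.

2023-01-02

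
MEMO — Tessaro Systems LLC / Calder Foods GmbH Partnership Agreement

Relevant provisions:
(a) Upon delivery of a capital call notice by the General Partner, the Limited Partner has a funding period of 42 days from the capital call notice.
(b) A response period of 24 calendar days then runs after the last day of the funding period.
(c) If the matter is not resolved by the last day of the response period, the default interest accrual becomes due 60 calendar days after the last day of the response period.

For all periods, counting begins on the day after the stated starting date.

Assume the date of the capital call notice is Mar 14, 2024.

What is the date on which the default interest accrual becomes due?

The last day of the funding period: Mar 14, 2024 + 42 days = Apr 25, 2024.
The last day of the response period: 24 calendar days after Apr 25, 2024 is May 19, 2024.
The date on which the default interest accrual becomes due: May 19, 2024 + 60 days = Jul 18, 2024.

Jul 18, 2024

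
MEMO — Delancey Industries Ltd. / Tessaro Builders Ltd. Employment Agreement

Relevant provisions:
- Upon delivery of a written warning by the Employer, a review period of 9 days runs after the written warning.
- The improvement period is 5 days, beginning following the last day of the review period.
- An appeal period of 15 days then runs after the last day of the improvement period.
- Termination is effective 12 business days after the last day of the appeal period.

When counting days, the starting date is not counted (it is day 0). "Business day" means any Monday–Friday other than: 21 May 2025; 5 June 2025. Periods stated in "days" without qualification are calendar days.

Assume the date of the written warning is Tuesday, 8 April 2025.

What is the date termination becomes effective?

26 May 2025

The last day of the review period: 8 April 2025 + 9 days = 17 April 2025.
The last day of the improvement period: 5 calendar days after 17 April 2025 is 22 April 2025.
The last day of the appeal period: 22 April 2025 + 15 days = 7 May 2025.
From Wednesday, 7 May 2025, 12 business days (May 8, May 9, May 12, May 13, …, May 22, May 23, May 26, skipping weekends and the listed holiday on May 21) brings us to Monday, 26 May 2025, which is the date termination becomes effective.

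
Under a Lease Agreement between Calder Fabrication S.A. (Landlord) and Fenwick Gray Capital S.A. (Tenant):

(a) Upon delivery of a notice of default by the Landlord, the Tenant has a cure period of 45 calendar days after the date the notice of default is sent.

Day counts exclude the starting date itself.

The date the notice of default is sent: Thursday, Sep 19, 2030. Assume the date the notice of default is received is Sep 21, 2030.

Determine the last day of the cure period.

Adding 45 calendar days to Sep 19, 2030 gives Nov 3, 2030, which is the last day of the cure period.

Nov 3, 2030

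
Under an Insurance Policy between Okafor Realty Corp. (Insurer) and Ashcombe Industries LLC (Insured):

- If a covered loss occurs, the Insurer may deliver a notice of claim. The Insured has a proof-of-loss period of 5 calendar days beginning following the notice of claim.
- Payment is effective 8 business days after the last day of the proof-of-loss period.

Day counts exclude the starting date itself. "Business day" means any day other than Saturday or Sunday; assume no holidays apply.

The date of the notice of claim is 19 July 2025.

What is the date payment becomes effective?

The last day of the proof-of-loss period: 19 July 2025 + 5 days = 24 July 2025.
The date payment becomes effective: counting 8 business days from Thursday, 24 July 2025 (Jul 25, Jul 28, Jul 29, Jul 30, Jul 31, Aug 1, Aug 4, Aug 5, skipping weekends) reaches Tuesday, 5 August 2025.

5 August 2025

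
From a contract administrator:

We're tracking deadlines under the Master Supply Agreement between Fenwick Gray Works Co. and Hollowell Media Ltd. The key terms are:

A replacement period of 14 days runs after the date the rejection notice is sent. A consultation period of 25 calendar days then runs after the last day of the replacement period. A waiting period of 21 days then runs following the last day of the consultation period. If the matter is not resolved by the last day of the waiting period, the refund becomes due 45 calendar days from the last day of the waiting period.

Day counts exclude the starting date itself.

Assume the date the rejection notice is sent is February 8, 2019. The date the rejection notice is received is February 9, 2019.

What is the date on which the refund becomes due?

May 24, 2019

The last day of the replacement period: February 8, 2019 + 14 days = February 22, 2019.
Adding 25 calendar days to February 22, 2019 gives March 19, 2019, which is the last day of the consultation period.
The last day of the waiting period: 21 calendar days after March 19, 2019 is April 9, 2019.
The date on which the refund becomes due: April 9, 2019 + 45 days = May 24, 2019.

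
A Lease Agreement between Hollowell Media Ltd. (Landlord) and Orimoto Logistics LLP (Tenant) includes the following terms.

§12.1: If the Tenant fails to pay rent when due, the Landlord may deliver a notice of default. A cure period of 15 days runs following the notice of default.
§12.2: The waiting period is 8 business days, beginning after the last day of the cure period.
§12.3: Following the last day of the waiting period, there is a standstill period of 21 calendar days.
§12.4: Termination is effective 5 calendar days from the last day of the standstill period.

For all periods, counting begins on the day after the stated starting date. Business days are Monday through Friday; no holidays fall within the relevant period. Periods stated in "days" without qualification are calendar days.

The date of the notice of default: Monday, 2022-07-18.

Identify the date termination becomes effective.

Adding 15 calendar days to 2022-07-18 gives 2022-08-02, which is the last day of the cure period.
From Tuesday, 2022-08-02, 8 business days (Aug 3, Aug 4, Aug 5, Aug 8, Aug 9, Aug 10, Aug 11, Aug 12, skipping weekends) brings us to Friday, 2022-08-12, which is the last day of the waiting period.
Adding 21 calendar days to 2022-08-12 gives 2022-09-02, which is the last day of the standstill period.
Adding 5 calendar days to 2022-09-02 gives 2022-09-07, which is the date termination becomes effective.

2022-09-07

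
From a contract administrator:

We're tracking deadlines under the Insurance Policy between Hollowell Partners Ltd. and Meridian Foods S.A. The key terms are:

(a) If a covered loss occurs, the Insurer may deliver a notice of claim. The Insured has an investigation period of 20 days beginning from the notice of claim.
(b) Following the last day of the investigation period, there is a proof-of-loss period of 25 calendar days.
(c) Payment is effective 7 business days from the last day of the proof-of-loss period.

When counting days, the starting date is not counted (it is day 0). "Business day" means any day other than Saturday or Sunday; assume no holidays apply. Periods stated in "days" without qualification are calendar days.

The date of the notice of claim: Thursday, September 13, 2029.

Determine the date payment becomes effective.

November 6, 2029

The last day of the investigation period: 20 calendar days after September 13, 2029 is October 3, 2029.
The last day of the proof-of-loss period: 25 calendar days after October 3, 2029 is October 28, 2029.
The date payment becomes effective: counting 7 business days from Sunday, October 28, 2029 (Oct 29, Oct 30, Oct 31, Nov 1, Nov 2, Nov 5, Nov 6, skipping weekends) reaches Tuesday, November 6, 2029.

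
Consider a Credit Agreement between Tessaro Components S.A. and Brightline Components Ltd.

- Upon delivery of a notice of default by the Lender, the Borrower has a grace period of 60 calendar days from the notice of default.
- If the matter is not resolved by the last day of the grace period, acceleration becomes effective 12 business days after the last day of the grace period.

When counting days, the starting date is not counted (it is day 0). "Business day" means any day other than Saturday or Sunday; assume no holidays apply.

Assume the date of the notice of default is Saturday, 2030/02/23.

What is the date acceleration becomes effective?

The last day of the grace period: 2030/02/23 + 60 days = 2030/04/24.
The date acceleration becomes effective: 12 business days after Wednesday, 2030/04/24, skipping weekends — Apr 25, Apr 26, Apr 29, Apr 30, …, May 8, May 9, May 10 — lands on Friday, 2030/05/10.

2030/05/10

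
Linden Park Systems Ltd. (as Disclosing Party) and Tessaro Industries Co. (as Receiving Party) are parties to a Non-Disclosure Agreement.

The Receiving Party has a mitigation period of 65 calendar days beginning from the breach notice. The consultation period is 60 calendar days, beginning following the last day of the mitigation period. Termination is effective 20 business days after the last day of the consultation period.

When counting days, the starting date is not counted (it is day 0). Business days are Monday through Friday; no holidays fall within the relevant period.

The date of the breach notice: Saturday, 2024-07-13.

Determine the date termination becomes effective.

2024-12-13

Adding 65 calendar days to 2024-07-13 gives 2024-09-16, which is the last day of the mitigation period.
The last day of the consultation period: 2024-09-16 + 60 days = 2024-11-15.
The date termination becomes effective: 20 business days after Friday, 2024-11-15, skipping weekends — Nov 18, Nov 19, Nov 20, Nov 21, …, Dec 11, Dec 12, Dec 13 — lands on Friday, 2024-12-13.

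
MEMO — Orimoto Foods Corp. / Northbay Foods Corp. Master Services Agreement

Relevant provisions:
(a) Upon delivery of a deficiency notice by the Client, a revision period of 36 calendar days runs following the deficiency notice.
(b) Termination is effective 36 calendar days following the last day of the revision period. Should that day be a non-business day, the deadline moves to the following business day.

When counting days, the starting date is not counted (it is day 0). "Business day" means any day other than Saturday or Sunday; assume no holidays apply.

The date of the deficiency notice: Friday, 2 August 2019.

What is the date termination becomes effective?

14 October 2019

Adding 36 calendar days to 2 August 2019 gives 7 September 2019, which is the last day of the revision period.
The date termination becomes effective: 7 September 2019 + 36 days = 13 October 2019. That falls on a Sunday, so it rolls to the next business day, Monday, 14 October 2019.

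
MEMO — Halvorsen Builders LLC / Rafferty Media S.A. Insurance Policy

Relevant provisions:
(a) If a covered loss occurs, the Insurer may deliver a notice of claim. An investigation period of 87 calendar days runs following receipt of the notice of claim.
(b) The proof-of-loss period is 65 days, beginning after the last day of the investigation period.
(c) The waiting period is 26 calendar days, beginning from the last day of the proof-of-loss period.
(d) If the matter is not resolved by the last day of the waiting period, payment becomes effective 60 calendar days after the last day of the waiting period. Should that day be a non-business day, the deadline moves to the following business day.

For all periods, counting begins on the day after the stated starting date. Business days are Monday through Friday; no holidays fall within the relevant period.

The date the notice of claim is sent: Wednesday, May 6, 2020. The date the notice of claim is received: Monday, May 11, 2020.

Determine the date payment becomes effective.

Jan 4, 2021

The last day of the investigation period: 87 calendar days after May 11, 2020 is Aug 6, 2020.
Adding 65 calendar days to Aug 6, 2020 gives Oct 10, 2020, which is the last day of the proof-of-loss period.
Adding 26 calendar days to Oct 10, 2020 gives Nov 5, 2020, which is the last day of the waiting period.
The date payment becomes effective: Nov 5, 2020 + 60 days = Jan 4, 2021. Jan 4, 2021 is a Monday, so no roll-forward applies.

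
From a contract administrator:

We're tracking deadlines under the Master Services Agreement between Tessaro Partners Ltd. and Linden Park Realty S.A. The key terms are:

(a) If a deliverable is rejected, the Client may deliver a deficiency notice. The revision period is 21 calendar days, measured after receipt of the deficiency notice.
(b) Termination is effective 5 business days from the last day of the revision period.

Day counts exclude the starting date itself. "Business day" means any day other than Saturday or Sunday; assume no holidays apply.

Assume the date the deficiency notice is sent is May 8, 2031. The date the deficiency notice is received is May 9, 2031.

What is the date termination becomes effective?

Jun 6, 2031

The last day of the revision period: 21 calendar days after May 9, 2031 is May 30, 2031.
The date termination becomes effective: 5 business days after Friday, May 30, 2031, skipping weekends — Jun 2, Jun 3, Jun 4, Jun 5, Jun 6 — lands on Friday, Jun 6, 2031.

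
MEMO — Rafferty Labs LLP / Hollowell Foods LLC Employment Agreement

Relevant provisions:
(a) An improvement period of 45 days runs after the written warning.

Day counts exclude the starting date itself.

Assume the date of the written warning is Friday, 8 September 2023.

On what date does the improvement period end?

The last day of the improvement period: 45 calendar days after 8 September 2023 is 23 October 2023.

23 October 2023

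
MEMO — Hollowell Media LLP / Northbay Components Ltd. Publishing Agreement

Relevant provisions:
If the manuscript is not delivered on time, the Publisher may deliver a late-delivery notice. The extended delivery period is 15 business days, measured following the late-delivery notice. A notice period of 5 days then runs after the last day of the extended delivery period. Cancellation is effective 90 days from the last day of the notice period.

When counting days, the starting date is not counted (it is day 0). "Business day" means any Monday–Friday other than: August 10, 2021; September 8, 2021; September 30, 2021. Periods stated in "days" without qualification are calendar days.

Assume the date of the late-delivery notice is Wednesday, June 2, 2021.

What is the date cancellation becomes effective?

September 26, 2021

The last day of the extended delivery period: counting 15 business days from Wednesday, June 2, 2021 (Jun 3, Jun 4, Jun 7, Jun 8, …, Jun 21, Jun 22, Jun 23, skipping weekends) reaches Wednesday, June 23, 2021.
Adding 5 calendar days to June 23, 2021 gives June 28, 2021, which is the last day of the notice period.
The date cancellation becomes effective: 90 calendar days after June 28, 2021 is September 26, 2021.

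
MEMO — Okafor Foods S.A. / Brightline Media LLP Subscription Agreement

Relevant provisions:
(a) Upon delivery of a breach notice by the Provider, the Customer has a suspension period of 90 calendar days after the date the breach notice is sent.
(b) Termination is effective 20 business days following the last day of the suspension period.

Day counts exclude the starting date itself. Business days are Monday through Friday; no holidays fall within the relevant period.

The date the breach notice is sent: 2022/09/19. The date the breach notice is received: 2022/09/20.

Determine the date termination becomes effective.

The last day of the suspension period: 2022/09/19 + 90 days = 2022/12/18.
From Sunday, 2022/12/18, 20 business days (Dec 19, Dec 20, Dec 21, Dec 22, …, Jan 11, Jan 12, Jan 13, skipping weekends) brings us to Friday, 2023/01/13, which is the date termination becomes effective.

2023/01/13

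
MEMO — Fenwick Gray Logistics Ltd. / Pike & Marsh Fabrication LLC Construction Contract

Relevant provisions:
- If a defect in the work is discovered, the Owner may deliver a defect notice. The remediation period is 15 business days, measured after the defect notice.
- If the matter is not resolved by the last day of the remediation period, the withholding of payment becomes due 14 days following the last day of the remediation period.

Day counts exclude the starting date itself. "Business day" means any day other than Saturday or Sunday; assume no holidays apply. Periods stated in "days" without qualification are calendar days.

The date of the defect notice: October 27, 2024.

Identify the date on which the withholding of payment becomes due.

November 29, 2024

The last day of the remediation period: 15 business days after Sunday, October 27, 2024, skipping weekends — Oct 28, Oct 29, Oct 30, Oct 31, …, Nov 13, Nov 14, Nov 15 — lands on Friday, November 15, 2024.
Adding 14 calendar days to November 15, 2024 gives November 29, 2024, which is the date on which the withholding of payment becomes due.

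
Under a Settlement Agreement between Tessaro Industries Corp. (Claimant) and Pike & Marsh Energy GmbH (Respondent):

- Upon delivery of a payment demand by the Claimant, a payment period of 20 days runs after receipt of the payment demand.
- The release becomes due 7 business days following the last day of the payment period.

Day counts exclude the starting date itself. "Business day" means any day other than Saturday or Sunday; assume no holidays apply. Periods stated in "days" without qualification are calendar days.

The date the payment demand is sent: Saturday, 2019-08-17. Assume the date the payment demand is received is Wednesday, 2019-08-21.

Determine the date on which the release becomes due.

The last day of the payment period: 2019-08-21 + 20 days = 2019-09-10.
The date on which the release becomes due: 7 business days after Tuesday, 2019-09-10, skipping weekends — Sep 11, Sep 12, Sep 13, Sep 16, Sep 17, Sep 18, Sep 19 — lands on Thursday, 2019-09-19.

2019-09-19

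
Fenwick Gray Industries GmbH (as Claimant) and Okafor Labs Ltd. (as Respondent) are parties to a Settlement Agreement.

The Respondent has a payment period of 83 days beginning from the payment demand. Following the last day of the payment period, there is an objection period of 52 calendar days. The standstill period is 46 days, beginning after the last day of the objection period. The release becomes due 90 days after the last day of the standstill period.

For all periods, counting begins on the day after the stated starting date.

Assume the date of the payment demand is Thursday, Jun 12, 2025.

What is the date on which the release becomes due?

Mar 10, 2026

Adding 83 calendar days to Jun 12, 2025 gives Sep 3, 2025, which is the last day of the payment period.
The last day of the objection period: Sep 3, 2025 + 52 days = Oct 25, 2025.
The last day of the standstill period: Oct 25, 2025 + 46 days = Dec 10, 2025.
The date on which the release becomes due: 90 calendar days after Dec 10, 2025 is Mar 10, 2026.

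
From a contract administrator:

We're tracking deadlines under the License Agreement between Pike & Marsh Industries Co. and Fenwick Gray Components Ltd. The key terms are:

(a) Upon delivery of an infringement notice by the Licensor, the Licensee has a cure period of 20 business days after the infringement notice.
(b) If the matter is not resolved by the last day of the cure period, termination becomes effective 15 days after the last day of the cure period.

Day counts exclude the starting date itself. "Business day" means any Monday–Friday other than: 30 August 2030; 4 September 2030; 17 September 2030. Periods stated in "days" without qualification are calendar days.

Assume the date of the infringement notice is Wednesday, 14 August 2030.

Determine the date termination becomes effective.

28 September 2030

The last day of the cure period: 20 business days after Wednesday, 14 August 2030, skipping weekends and the listed holidays on Aug 30, Sep 4 — Aug 15, Aug 16, Aug 19, Aug 20, …, Sep 11, Sep 12, Sep 13 — lands on Friday, 13 September 2030.
The date termination becomes effective: 13 September 2030 + 15 days = 28 September 2030.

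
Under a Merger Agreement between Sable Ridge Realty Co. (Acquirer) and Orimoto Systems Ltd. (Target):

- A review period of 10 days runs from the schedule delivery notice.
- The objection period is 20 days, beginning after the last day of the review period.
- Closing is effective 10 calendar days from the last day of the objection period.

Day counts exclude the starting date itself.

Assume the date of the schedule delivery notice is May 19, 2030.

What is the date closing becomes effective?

Adding 10 calendar days to May 19, 2030 gives May 29, 2030, which is the last day of the review period.
The last day of the objection period: May 29, 2030 + 20 days = June 18, 2030.
Adding 10 calendar days to June 18, 2030 gives June 28, 2030, which is the date closing becomes effective.

June 28, 2030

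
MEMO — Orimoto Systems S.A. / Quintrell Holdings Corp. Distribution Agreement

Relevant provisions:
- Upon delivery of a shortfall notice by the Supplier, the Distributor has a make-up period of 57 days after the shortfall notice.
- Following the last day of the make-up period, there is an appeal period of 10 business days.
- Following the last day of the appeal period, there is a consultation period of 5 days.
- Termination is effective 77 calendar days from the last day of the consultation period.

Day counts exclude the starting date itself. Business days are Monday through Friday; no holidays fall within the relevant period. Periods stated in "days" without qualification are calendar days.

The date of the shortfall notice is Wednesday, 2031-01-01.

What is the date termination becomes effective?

2031-06-03

The last day of the make-up period: 57 calendar days after 2031-01-01 is 2031-02-27.
The last day of the appeal period: 10 business days after Thursday, 2031-02-27, skipping weekends — Feb 28, Mar 3, Mar 4, Mar 5, Mar 6, Mar 7, Mar 10, Mar 11, Mar 12, Mar 13 — lands on Thursday, 2031-03-13.
The last day of the consultation period: 2031-03-13 + 5 days = 2031-03-18.
The date termination becomes effective: 2031-03-18 + 77 days = 2031-06-03.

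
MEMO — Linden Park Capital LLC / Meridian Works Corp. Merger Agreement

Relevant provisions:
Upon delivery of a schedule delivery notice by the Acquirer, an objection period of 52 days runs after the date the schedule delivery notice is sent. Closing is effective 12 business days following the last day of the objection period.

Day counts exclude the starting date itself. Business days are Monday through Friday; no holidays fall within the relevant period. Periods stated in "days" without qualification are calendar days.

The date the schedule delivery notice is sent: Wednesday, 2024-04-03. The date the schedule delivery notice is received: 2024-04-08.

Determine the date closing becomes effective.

2024-06-11

The last day of the objection period: 2024-04-03 + 52 days = 2024-05-25.
The date closing becomes effective: counting 12 business days from Saturday, 2024-05-25 (May 27, May 28, May 29, May 30, …, Jun 7, Jun 10, Jun 11, skipping weekends) reaches Tuesday, 2024-06-11.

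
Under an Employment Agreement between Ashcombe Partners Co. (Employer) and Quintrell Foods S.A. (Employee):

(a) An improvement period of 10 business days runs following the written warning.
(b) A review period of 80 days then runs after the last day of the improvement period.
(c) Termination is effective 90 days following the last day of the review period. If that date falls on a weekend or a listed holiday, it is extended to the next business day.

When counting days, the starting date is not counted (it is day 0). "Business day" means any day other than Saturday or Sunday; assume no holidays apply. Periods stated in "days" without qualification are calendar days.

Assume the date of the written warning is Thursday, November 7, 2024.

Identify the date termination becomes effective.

The last day of the improvement period: 10 business days after Thursday, November 7, 2024, skipping weekends — Nov 8, Nov 11, Nov 12, Nov 13, Nov 14, Nov 15, Nov 18, Nov 19, Nov 20, Nov 21 — lands on Thursday, November 21, 2024.
The last day of the review period: November 21, 2024 + 80 days = February 9, 2025.
The date termination becomes effective: February 9, 2025 + 90 days = May 10, 2025. That falls on a Saturday, so it rolls to the next business day, Monday, May 12, 2025.

May 12, 2025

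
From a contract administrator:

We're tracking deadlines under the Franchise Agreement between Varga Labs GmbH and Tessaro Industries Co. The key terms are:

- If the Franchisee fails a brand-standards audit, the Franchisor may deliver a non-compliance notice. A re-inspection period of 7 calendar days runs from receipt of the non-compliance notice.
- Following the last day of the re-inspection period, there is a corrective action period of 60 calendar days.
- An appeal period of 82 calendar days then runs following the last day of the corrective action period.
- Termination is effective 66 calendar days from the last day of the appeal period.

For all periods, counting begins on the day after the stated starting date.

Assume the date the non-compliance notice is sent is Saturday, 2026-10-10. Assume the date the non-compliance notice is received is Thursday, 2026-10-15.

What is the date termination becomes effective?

Adding 7 calendar days to 2026-10-15 gives 2026-10-22, which is the last day of the re-inspection period.
Adding 60 calendar days to 2026-10-22 gives 2026-12-21, which is the last day of the corrective action period.
Adding 82 calendar days to 2026-12-21 gives 2027-03-13, which is the last day of the appeal period.
The date termination becomes effective: 66 calendar days after 2027-03-13 is 2027-05-18.

2027-05-18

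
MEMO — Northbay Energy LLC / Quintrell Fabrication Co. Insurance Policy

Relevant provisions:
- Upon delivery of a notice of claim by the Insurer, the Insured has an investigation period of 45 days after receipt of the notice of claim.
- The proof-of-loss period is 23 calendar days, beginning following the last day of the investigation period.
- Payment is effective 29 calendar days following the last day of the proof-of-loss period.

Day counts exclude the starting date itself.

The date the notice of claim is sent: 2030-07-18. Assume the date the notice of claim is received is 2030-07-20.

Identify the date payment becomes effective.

Adding 45 calendar days to 2030-07-20 gives 2030-09-03, which is the last day of the investigation period.
Adding 23 calendar days to 2030-09-03 gives 2030-09-26, which is the last day of the proof-of-loss period.
Adding 29 calendar days to 2030-09-26 gives 2030-10-25, which is the date payment becomes effective.

2030-10-25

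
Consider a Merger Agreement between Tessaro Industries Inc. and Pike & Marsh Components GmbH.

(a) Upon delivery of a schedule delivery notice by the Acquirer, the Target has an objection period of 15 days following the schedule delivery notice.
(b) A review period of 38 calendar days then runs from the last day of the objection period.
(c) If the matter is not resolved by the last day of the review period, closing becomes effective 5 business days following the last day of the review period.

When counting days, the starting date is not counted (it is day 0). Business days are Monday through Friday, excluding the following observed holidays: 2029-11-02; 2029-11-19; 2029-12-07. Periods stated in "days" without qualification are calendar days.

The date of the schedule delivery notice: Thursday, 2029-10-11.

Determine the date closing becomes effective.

2029-12-11

The last day of the objection period: 2029-10-11 + 15 days = 2029-10-26.
The last day of the review period: 2029-10-26 + 38 days = 2029-12-03.
From Monday, 2029-12-03, 5 business days (Dec 4, Dec 5, Dec 6, Dec 10, Dec 11, skipping weekends and the listed holiday on Dec 7) brings us to Tuesday, 2029-12-11, which is the date closing becomes effective.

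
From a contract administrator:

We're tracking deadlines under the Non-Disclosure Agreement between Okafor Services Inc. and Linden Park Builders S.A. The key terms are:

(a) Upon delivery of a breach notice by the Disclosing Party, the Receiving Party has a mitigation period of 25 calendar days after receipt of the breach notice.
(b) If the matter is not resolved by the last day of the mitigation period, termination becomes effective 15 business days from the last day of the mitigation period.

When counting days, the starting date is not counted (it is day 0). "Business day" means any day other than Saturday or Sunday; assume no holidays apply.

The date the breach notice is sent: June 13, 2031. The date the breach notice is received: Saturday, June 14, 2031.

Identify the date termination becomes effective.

July 30, 2031

The last day of the mitigation period: 25 calendar days after June 14, 2031 is July 9, 2031.
From Wednesday, July 9, 2031, 15 business days (Jul 10, Jul 11, Jul 14, Jul 15, …, Jul 28, Jul 29, Jul 30, skipping weekends) brings us to Wednesday, July 30, 2031, which is the date termination becomes effective.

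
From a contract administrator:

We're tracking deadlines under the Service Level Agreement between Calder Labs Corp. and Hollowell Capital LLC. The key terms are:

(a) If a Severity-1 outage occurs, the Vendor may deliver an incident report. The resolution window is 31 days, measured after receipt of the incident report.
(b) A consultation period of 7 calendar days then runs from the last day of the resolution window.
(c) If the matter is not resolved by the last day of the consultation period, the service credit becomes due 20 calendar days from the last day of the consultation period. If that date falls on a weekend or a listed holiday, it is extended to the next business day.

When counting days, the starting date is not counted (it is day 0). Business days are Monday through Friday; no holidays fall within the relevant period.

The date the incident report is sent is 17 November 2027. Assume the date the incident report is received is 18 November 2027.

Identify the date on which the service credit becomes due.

17 January 2028

The last day of the resolution window: 18 November 2027 + 31 days = 19 December 2027.
The last day of the consultation period: 19 December 2027 + 7 days = 26 December 2027.
The date on which the service credit becomes due: 20 calendar days after 26 December 2027 is 15 January 2028. That falls on a Saturday, so it rolls to the next business day, Monday, 17 January 2028.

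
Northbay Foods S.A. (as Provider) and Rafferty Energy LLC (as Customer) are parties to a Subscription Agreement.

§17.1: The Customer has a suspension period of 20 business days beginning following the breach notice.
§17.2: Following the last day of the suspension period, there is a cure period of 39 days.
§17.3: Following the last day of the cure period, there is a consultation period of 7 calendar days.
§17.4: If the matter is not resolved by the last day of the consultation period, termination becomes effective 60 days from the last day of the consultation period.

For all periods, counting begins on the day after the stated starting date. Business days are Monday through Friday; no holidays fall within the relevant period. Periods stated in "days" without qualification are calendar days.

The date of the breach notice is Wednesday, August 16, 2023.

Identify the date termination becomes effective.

From Wednesday, August 16, 2023, 20 business days (Aug 17, Aug 18, Aug 21, Aug 22, …, Sep 11, Sep 12, Sep 13, skipping weekends) brings us to Wednesday, September 13, 2023, which is the last day of the suspension period.
The last day of the cure period: September 13, 2023 + 39 days = October 22, 2023.
The last day of the consultation period: October 22, 2023 + 7 days = October 29, 2023.
The date termination becomes effective: 60 calendar days after October 29, 2023 is December 28, 2023.

December 28, 2023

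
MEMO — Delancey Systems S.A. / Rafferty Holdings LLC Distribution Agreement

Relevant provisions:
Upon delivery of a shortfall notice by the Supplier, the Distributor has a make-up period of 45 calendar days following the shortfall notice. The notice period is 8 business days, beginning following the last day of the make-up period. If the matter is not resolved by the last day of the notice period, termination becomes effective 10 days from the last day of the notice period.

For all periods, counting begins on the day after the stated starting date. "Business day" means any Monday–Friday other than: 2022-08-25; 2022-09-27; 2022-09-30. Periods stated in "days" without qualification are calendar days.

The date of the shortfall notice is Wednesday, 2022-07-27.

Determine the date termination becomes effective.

2022-10-01

The last day of the make-up period: 2022-07-27 + 45 days = 2022-09-10.
From Saturday, 2022-09-10, 8 business days (Sep 12, Sep 13, Sep 14, Sep 15, Sep 16, Sep 19, Sep 20, Sep 21, skipping weekends) brings us to Wednesday, 2022-09-21, which is the last day of the notice period.
The date termination becomes effective: 2022-09-21 + 10 days = 2022-10-01.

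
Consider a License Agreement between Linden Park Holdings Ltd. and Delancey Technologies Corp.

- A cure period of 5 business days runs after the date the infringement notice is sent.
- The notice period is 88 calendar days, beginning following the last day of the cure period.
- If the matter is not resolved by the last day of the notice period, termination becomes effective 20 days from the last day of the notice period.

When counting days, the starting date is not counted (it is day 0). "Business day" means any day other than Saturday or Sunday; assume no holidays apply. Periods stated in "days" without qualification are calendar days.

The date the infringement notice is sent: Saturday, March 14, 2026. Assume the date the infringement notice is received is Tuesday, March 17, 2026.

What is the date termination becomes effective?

July 6, 2026

The last day of the cure period: 5 business days after Saturday, March 14, 2026, skipping weekends — Mar 16, Mar 17, Mar 18, Mar 19, Mar 20 — lands on Friday, March 20, 2026.
Adding 88 calendar days to March 20, 2026 gives June 16, 2026, which is the last day of the notice period.
Adding 20 calendar days to June 16, 2026 gives July 6, 2026, which is the date termination becomes effective.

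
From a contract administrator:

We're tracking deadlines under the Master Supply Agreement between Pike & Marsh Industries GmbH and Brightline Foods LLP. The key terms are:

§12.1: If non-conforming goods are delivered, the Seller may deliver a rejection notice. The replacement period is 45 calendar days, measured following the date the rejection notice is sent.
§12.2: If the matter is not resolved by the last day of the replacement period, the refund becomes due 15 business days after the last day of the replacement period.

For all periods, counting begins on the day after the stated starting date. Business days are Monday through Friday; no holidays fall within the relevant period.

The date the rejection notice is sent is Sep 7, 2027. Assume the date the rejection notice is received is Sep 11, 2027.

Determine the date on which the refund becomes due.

The last day of the replacement period: 45 calendar days after Sep 7, 2027 is Oct 22, 2027.
From Friday, Oct 22, 2027, 15 business days (Oct 25, Oct 26, Oct 27, Oct 28, …, Nov 10, Nov 11, Nov 12, skipping weekends) brings us to Friday, Nov 12, 2027, which is the date on which the refund becomes due.

Nov 12, 2027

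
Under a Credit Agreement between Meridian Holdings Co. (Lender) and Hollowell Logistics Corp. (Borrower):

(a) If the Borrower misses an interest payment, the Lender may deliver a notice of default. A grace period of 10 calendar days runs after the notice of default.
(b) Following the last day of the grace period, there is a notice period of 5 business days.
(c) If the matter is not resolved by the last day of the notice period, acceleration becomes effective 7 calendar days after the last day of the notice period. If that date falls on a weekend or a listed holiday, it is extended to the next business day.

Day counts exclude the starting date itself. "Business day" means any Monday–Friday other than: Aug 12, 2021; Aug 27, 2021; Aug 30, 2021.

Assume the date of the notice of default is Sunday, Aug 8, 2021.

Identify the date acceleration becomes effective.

Sep 1, 2021

Adding 10 calendar days to Aug 8, 2021 gives Aug 18, 2021, which is the last day of the grace period.
The last day of the notice period: counting 5 business days from Wednesday, Aug 18, 2021 (Aug 19, Aug 20, Aug 23, Aug 24, Aug 25, skipping weekends) reaches Wednesday, Aug 25, 2021.
The date acceleration becomes effective: 7 calendar days after Aug 25, 2021 is Sep 1, 2021. Sep 1, 2021 is a Wednesday and is not a listed holiday, so no roll-forward applies.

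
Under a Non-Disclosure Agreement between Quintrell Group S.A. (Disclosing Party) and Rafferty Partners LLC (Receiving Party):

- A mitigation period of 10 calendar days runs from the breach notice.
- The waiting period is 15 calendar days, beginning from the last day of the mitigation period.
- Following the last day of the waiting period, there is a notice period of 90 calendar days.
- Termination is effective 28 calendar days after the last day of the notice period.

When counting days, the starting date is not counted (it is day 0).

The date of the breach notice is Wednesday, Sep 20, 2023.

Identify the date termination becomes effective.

Feb 10, 2024

The last day of the mitigation period: 10 calendar days after Sep 20, 2023 is Sep 30, 2023.
The last day of the waiting period: Sep 30, 2023 + 15 days = Oct 15, 2023.
The last day of the notice period: 90 calendar days after Oct 15, 2023 is Jan 13, 2024.
The date termination becomes effective: 28 calendar days after Jan 13, 2024 is Feb 10, 2024.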